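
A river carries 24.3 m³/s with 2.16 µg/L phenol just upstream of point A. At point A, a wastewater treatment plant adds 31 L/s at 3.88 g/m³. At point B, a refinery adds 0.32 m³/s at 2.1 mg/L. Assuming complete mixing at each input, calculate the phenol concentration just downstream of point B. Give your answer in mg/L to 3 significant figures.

2.16 µg/L = 0.00216 mg/L.
31 L/s = 0.031 m³/s.
After input A: C = (24.3·0.00216 + 0.031·3.88) / 24.33 = 0.007101 mg/L.
After input B: C = (24.33·0.007101 + 0.32·2.1) / 24.65 = 0.03427 mg/L.

0.0343 mg/L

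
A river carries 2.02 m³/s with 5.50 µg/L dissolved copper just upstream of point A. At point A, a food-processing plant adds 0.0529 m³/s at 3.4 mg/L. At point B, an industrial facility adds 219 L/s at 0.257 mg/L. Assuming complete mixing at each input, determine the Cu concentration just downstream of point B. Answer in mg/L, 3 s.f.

5.50 µg/L = 0.0055 mg/L.
After input A: C = (2.02·0.0055 + 0.0529·3.4) / 2.073 = 0.09213 mg/L.
219 L/s = 0.219 m³/s.
After input B: C = (2.073·0.09213 + 0.219·0.257) / 2.292 = 0.1079 mg/L.

0.108 mg/L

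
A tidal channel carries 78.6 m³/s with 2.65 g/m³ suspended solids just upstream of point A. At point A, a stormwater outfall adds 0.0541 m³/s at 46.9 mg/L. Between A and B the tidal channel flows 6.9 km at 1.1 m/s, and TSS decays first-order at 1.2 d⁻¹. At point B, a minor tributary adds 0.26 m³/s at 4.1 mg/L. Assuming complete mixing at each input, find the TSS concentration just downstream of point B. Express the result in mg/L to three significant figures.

2.46 mg/L

After input A: C = (78.6·2.65 + 0.0541·46.9) / 78.65 = 2.68 mg/L.
Over the 6.9 km reach to input B (t = 6273 s = 0.0726 d), decay gives C = 2.68·exp(−1.2·0.0726) = 2.457 mg/L.
After input B: C = (78.65·2.457 + 0.26·4.1) / 78.91 = 2.462 mg/L.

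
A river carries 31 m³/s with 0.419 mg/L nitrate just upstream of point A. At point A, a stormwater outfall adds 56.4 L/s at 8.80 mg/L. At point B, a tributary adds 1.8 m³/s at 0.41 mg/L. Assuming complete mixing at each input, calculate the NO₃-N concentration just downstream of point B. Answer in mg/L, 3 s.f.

56.4 L/s = 0.0564 m³/s.
After input A: C = (31·0.419 + 0.0564·8.8) / 31.06 = 0.4342 mg/L.
After input B: C = (31.06·0.4342 + 1.8·0.41) / 32.86 = 0.4329 mg/L.

0.433 mg/L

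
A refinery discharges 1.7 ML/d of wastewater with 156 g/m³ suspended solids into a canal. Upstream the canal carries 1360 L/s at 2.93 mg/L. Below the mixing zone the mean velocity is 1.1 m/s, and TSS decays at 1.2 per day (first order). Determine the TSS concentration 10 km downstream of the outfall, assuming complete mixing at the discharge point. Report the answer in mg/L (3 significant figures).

4.51 mg/L

1.7 ML/d = 0.01968 m³/s.
1360 L/s = 1.36 m³/s.
After complete mixing, C₀ = (0.01968·156 + 1.36·2.93) / 1.38 = 5.113 mg/L.
Travel time t = 1e+04 m / 1.1 m/s = 9091 s = 0.1052 d.
C = 5.113·exp(−1.2·0.1052) = 5.113·0.8814 = 4.506 mg/L.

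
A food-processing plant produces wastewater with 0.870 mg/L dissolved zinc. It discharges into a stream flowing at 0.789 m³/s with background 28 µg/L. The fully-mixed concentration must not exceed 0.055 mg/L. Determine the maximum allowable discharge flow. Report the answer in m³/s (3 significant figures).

28 µg/L = 0.028 mg/L.
Mass balance at complete mixing: C_std·(Q_w + Q_r) = Q_w·C_e + Q_r·C_b.
Rearranging, Q_w = Q_r·(C_std − C_b)/(C_e − C_std) = 0.789·(0.055 − 0.028) / (0.87 − 0.055) = 0.02614 m³/s.

0.0261 m³/s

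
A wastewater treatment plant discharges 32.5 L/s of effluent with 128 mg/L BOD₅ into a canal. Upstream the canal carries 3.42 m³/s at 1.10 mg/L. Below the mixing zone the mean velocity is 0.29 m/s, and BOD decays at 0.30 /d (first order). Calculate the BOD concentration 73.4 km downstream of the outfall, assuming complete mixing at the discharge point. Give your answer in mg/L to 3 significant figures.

0.953 mg/L

32.5 L/s = 0.0325 m³/s.
After complete mixing, C₀ = (0.0325·128 + 3.42·1.1) / 3.453 = 2.295 mg/L.
Travel time t = 7.34e+04 m / 0.29 m/s = 2.531e+05 s = 2.929 d.
C = 2.295·exp(−0.30·2.929) = 2.295·0.4153 = 0.9529 mg/L.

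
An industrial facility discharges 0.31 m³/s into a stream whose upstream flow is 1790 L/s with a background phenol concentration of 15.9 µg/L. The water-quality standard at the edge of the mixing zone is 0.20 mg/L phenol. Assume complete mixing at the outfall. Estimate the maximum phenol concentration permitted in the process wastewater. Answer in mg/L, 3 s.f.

1790 L/s = 1.79 m³/s.
15.9 µg/L = 0.0159 mg/L.
Mass balance: 0.2·2.1 = 0.31·Cₑ + 1.79·0.0159.
Cₑ = (0.42 − 0.02846) / 0.31 = 1.263 mg/L.

1.26 mg/L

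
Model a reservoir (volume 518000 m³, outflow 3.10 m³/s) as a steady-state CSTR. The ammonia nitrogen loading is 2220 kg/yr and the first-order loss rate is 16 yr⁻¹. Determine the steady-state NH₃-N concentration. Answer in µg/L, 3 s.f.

20.9 µg/L

Outflow Q = 3.10 m³/s × 3.156e+07 s/yr = 9.783e+07 m³/yr.
Steady-state CSTR mass balance: W = Q·C + k·V·C, so C = W/(Q + kV).
Q + kV = 9.783e+07 + 16·518000 = 1.061e+08 m³/yr.
C = 2220/1.061e+08 = 2.092e-05 kg/m³ = 0.02092 mg/L = 20.92 µg/L.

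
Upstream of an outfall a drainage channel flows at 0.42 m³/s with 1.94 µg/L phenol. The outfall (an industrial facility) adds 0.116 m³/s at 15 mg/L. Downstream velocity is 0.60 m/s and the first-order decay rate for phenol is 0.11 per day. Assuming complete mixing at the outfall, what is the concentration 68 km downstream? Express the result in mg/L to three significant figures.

2.81 mg/L

1.94 µg/L = 0.00194 mg/L.
After complete mixing, C₀ = (0.116·15 + 0.42·0.00194) / 0.536 = 3.248 mg/L.
Travel time t = 6.8e+04 m / 0.60 m/s = 1.133e+05 s = 1.312 d.
C = 3.248·exp(−0.11·1.312) = 3.248·0.8656 = 2.811 mg/L.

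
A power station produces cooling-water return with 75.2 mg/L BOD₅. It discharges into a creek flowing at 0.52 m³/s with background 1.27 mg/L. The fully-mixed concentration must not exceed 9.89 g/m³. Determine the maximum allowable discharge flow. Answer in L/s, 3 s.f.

68.6 L/s

Mass balance at complete mixing: C_std·(Q_w + Q_r) = Q_w·C_e + Q_r·C_b.
Rearranging, Q_w = Q_r·(C_std − C_b)/(C_e − C_std) = 0.52·(9.89 − 1.27) / (75.2 − 9.89) = 0.06863 m³/s.
= 68.63 L/s.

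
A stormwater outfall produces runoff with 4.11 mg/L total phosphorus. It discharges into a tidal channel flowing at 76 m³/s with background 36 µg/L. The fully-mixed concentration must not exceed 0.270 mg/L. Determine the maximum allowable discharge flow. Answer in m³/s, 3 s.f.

4.63 m³/s

36 µg/L = 0.036 mg/L.
Mass balance at complete mixing: C_std·(Q_w + Q_r) = Q_w·C_e + Q_r·C_b.
Rearranging, Q_w = Q_r·(C_std − C_b)/(C_e − C_std) = 76·(0.27 − 0.036) / (4.11 − 0.27) = 4.631 m³/s.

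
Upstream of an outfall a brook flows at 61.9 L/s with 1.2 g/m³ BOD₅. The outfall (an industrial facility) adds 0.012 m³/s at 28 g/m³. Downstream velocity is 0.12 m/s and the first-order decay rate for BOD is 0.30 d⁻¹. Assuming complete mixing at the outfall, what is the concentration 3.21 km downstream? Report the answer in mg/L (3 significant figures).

5.06 mg/L

61.9 L/s = 0.0619 m³/s.
After complete mixing, C₀ = (0.012·28 + 0.0619·1.2) / 0.0739 = 5.552 mg/L.
Travel time t = 3210 m / 0.12 m/s = 2.675e+04 s = 0.3096 d.
C = 5.552·exp(−0.30·0.3096) = 5.552·0.9113 = 5.059 mg/L.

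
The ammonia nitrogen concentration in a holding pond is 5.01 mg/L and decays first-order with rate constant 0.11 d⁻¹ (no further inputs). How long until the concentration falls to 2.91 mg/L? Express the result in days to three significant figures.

t = ln(C₀/C)/k = ln(5.01/2.91)/0.11 = 0.5433/0.11 = 4.939 d.

4.94 d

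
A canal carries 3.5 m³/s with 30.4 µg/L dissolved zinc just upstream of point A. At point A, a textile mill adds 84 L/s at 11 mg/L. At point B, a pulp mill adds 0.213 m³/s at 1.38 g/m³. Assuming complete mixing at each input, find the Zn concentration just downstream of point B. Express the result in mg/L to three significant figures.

0.349 mg/L

30.4 µg/L = 0.0304 mg/L.
84 L/s = 0.084 m³/s.
After input A: C = (3.5·0.0304 + 0.084·11) / 3.584 = 0.2875 mg/L.
After input B: C = (3.584·0.2875 + 0.213·1.38) / 3.797 = 0.3488 mg/L.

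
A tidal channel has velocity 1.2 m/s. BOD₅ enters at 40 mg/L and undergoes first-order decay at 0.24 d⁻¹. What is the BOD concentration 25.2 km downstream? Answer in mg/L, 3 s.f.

37.7 mg/L

Travel time t = 25.2 km / 1.2 m/s = 2.52e+04/1.2 = 2.1e+04 s = 0.2431 d.
First-order decay: C = 40·exp(−0.24·0.2431) = 40·0.9433 = 37.73 mg/L.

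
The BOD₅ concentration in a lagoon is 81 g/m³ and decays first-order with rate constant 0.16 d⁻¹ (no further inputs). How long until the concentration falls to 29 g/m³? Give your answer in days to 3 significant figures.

t = ln(C₀/C)/k = ln(81/29)/0.16 = 1.027/0.16 = 6.42 d.

6.42 d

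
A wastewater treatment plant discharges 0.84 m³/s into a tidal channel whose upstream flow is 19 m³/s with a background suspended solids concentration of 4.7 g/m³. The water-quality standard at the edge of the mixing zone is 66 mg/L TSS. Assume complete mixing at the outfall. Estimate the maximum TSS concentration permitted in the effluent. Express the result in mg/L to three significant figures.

Mass balance: 66·19.84 = 0.84·Cₑ + 19·4.7.
Cₑ = (1309 − 89.3) / 0.84 = 1453 mg/L.

1450 mg/L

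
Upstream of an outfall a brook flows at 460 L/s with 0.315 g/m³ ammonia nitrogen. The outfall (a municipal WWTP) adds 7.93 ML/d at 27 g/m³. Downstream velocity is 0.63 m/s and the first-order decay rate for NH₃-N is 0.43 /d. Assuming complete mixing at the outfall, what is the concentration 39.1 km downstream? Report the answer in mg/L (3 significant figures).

3.49 mg/L

7.93 ML/d = 0.09178 m³/s.
460 L/s = 0.46 m³/s.
After complete mixing, C₀ = (0.09178·27 + 0.46·0.315) / 0.5518 = 4.754 mg/L.
Travel time t = 3.91e+04 m / 0.63 m/s = 6.206e+04 s = 0.7183 d.
C = 4.754·exp(−0.43·0.7183) = 4.754·0.7343 = 3.491 mg/L.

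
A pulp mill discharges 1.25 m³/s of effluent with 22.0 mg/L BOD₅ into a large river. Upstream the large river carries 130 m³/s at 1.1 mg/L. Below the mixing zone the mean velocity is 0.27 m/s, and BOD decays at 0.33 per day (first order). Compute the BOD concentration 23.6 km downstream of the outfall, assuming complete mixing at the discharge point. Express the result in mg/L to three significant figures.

0.930 mg/L

After complete mixing, C₀ = (1.25·22 + 130·1.1) / 131.2 = 1.299 mg/L.
Travel time t = 2.36e+04 m / 0.27 m/s = 8.741e+04 s = 1.012 d.
C = 1.299·exp(−0.33·1.012) = 1.299·0.7162 = 0.9303 mg/L.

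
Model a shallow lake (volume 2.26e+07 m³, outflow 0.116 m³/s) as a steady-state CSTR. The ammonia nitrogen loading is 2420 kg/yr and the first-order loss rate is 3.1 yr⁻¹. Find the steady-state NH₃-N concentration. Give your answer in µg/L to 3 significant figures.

32.8 µg/L

Outflow Q = 0.116 m³/s × 3.156e+07 s/yr = 3.661e+06 m³/yr.
Steady-state CSTR mass balance: W = Q·C + k·V·C, so C = W/(Q + kV).
Q + kV = 3.661e+06 + 3.1·2.26e+07 = 7.372e+07 m³/yr.
C = 2420/7.372e+07 = 3.283e-05 kg/m³ = 0.03283 mg/L = 32.83 µg/L.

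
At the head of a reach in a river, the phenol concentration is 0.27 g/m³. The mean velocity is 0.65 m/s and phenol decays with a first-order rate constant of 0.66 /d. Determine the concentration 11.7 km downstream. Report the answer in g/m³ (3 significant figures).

0.235 g/m³

Travel time t = 11.7 km / 0.65 m/s = 1.17e+04/0.65 = 1.8e+04 s = 0.2083 d.
First-order decay: C = 0.27·exp(−0.66·0.2083) = 0.27·0.8715 = 0.2353 g/m³.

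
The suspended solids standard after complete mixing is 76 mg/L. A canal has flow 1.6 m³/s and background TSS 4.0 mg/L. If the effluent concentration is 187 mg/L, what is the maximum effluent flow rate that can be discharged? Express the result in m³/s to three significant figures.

1.04 m³/s

Mass balance at complete mixing: C_std·(Q_w + Q_r) = Q_w·C_e + Q_r·C_b.
Rearranging, Q_w = Q_r·(C_std − C_b)/(C_e − C_std) = 1.6·(76 − 4) / (187 − 76) = 1.038 m³/s.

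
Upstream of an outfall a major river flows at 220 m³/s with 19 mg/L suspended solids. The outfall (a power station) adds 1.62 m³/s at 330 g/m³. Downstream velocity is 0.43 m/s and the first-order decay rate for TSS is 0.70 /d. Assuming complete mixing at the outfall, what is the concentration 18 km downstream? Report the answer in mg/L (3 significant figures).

After complete mixing, C₀ = (1.62·330 + 220·19) / 221.6 = 21.27 mg/L.
Travel time t = 1.8e+04 m / 0.43 m/s = 4.186e+04 s = 0.4845 d.
C = 21.27·exp(−0.70·0.4845) = 21.27·0.7124 = 15.15 mg/L.

15.2 mg/L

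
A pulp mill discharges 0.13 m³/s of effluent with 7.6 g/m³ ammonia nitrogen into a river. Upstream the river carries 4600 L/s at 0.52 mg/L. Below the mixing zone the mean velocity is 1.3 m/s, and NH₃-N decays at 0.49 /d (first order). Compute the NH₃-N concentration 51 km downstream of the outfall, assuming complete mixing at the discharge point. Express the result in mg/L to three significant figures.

4600 L/s = 4.6 m³/s.
After complete mixing, C₀ = (0.13·7.6 + 4.6·0.52) / 4.73 = 0.7146 mg/L.
Travel time t = 5.1e+04 m / 1.3 m/s = 3.923e+04 s = 0.4541 d.
C = 0.7146·exp(−0.49·0.4541) = 0.7146·0.8005 = 0.572 mg/L.

0.572 mg/L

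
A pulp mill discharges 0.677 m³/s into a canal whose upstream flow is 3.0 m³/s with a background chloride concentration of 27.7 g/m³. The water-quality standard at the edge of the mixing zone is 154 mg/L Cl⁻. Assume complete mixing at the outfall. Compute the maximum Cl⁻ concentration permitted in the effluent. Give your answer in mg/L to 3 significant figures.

Mass balance: 154·3.677 = 0.677·Cₑ + 3·27.7.
Cₑ = (566.3 − 83.1) / 0.677 = 713.7 mg/L.

714 mg/L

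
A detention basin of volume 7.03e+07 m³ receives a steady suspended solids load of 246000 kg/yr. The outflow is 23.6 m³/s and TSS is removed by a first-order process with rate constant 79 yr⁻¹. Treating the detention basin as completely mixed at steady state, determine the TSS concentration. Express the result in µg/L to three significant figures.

Outflow Q = 23.6 m³/s × 3.156e+07 s/yr = 7.448e+08 m³/yr.
Steady-state CSTR mass balance: W = Q·C + k·V·C, so C = W/(Q + kV).
Q + kV = 7.448e+08 + 79·7.03e+07 = 6.298e+09 m³/yr.
C = 246000/6.298e+09 = 3.906e-05 kg/m³ = 0.03906 mg/L = 39.06 µg/L.

39.1 µg/L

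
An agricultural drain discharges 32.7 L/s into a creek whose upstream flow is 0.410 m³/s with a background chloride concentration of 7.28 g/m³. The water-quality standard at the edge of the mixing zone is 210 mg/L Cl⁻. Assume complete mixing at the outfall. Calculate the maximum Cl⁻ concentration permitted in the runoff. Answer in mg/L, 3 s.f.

2750 mg/L

32.7 L/s = 0.0327 m³/s.
Mass balance: 210·0.4427 = 0.0327·Cₑ + 0.41·7.28.
Cₑ = (92.97 − 2.985) / 0.0327 = 2752 mg/L.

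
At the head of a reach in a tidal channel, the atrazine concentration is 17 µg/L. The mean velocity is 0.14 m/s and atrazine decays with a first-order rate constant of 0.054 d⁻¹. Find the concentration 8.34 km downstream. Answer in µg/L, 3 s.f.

Travel time t = 8.34 km / 0.14 m/s = 8340/0.14 = 5.957e+04 s = 0.6895 d.
First-order decay: C = 17·exp(−0.054·0.6895) = 17·0.9635 = 16.38 µg/L.

16.4 µg/L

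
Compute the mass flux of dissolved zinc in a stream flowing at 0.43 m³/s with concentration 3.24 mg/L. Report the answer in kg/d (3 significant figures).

Mass flux = Q·C = 0.43 m³/s × 3.24 g/m³ = 1.393 g/s.
= 1.393 g/s × 86.4 = 120.4 kg/d.

120 kg/d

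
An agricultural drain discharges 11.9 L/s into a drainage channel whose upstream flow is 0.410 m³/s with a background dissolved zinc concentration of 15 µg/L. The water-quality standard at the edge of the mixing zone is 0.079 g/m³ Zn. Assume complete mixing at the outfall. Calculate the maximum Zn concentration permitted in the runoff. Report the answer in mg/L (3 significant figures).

11.9 L/s = 0.0119 m³/s.
15 µg/L = 0.015 mg/L.
Mass balance: 0.079·0.4219 = 0.0119·Cₑ + 0.41·0.015.
Cₑ = (0.03333 − 0.00615) / 0.0119 = 2.284 mg/L.

2.28 mg/L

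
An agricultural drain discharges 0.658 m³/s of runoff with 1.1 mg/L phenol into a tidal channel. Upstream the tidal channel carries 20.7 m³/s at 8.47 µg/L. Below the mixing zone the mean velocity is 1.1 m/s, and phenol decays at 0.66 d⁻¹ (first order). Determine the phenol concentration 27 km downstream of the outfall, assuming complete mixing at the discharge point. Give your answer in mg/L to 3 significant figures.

0.0349 mg/L

8.47 µg/L = 0.00847 mg/L.
After complete mixing, C₀ = (0.658·1.1 + 20.7·0.00847) / 21.36 = 0.0421 mg/L.
Travel time t = 2.7e+04 m / 1.1 m/s = 2.455e+04 s = 0.2841 d.
C = 0.0421·exp(−0.66·0.2841) = 0.0421·0.829 = 0.0349 mg/L.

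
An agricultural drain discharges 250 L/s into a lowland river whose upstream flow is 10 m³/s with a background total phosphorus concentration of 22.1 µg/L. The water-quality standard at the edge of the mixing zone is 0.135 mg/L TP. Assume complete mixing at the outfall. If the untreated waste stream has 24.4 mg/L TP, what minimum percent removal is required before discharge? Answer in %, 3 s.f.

250 L/s = 0.25 m³/s.
22.1 µg/L = 0.0221 mg/L.
Mass balance: 0.135·10.25 = 0.25·Cₑ + 10·0.0221.
Cₑ = (1.384 − 0.221) / 0.25 = 4.651 mg/L.
Required removal = 1 − 4.651/24.4 = 80.94 %.

80.9 %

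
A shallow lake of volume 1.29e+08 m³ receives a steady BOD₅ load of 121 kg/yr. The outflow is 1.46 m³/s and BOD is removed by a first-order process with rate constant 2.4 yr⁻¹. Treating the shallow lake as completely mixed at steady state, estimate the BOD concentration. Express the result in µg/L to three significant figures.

0.340 µg/L

Outflow Q = 1.46 m³/s × 3.156e+07 s/yr = 4.607e+07 m³/yr.
Steady-state CSTR mass balance: W = Q·C + k·V·C, so C = W/(Q + kV).
Q + kV = 4.607e+07 + 2.4·1.29e+08 = 3.557e+08 m³/yr.
C = 121/3.557e+08 = 3.402e-07 kg/m³ = 0.0003402 mg/L = 0.3402 µg/L.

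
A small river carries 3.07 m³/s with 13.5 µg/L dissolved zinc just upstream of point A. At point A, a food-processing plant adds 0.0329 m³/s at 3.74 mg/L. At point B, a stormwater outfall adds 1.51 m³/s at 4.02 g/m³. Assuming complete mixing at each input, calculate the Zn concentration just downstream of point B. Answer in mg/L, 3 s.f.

13.5 µg/L = 0.0135 mg/L.
After input A: C = (3.07·0.0135 + 0.0329·3.74) / 3.103 = 0.05301 mg/L.
After input B: C = (3.103·0.05301 + 1.51·4.02) / 4.613 = 1.352 mg/L.

1.35 mg/L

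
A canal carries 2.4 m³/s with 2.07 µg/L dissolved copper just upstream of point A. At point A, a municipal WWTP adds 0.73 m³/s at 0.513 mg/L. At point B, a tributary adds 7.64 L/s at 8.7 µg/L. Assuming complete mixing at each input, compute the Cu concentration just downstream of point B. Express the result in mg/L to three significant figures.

0.121 mg/L

2.07 µg/L = 0.00207 mg/L.
After input A: C = (2.4·0.00207 + 0.73·0.513) / 3.13 = 0.1212 mg/L.
7.64 L/s = 0.00764 m³/s.
8.7 µg/L = 0.0087 mg/L.
After input B: C = (3.13·0.1212 + 0.00764·0.0087) / 3.138 = 0.121 mg/L.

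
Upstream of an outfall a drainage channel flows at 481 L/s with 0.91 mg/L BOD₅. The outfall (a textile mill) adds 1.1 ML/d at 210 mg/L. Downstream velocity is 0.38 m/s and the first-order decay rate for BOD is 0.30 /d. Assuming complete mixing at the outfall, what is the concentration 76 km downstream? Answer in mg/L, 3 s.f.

3.15 mg/L

1.1 ML/d = 0.01273 m³/s.
481 L/s = 0.481 m³/s.
After complete mixing, C₀ = (0.01273·210 + 0.481·0.91) / 0.4937 = 6.302 mg/L.
Travel time t = 7.6e+04 m / 0.38 m/s = 2e+05 s = 2.315 d.
C = 6.302·exp(−0.30·2.315) = 6.302·0.4994 = 3.147 mg/L.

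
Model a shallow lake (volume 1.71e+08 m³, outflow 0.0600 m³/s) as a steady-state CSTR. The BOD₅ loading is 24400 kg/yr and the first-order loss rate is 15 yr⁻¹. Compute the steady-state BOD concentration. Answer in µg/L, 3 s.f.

Outflow Q = 0.0600 m³/s × 3.156e+07 s/yr = 1.893e+06 m³/yr.
Steady-state CSTR mass balance: W = Q·C + k·V·C, so C = W/(Q + kV).
Q + kV = 1.893e+06 + 15·1.71e+08 = 2.567e+09 m³/yr.
C = 24400/2.567e+09 = 9.506e-06 kg/m³ = 0.009506 mg/L = 9.506 µg/L.

9.51 µg/L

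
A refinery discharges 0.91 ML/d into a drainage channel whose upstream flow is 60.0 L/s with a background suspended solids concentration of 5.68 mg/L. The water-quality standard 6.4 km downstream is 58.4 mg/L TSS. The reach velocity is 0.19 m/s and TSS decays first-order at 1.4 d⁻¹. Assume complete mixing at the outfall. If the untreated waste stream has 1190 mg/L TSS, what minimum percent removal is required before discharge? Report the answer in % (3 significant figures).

46.0 %

0.91 ML/d = 0.01053 m³/s.
60.0 L/s = 0.06 m³/s.
Travel time to the compliance point: t = 6400/0.19 = 3.368e+04 s = 0.3899 d; decay factor exp(−1.4·0.3899) = 0.5794.
So the concentration just after mixing may be at most 58.4/0.5794 = 100.8 mg/L.
Mass balance: 100.8·0.07053 = 0.01053·Cₑ + 0.06·5.68.
Cₑ = (7.11 − 0.3408) / 0.01053 = 642.7 mg/L.
Required removal = 1 − 642.7/1190 = 45.99 %.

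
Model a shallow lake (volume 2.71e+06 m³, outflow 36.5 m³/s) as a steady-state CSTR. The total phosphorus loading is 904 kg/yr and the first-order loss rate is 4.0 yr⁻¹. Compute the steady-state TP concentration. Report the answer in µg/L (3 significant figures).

Outflow Q = 36.5 m³/s × 3.156e+07 s/yr = 1.152e+09 m³/yr.
Steady-state CSTR mass balance: W = Q·C + k·V·C, so C = W/(Q + kV).
Q + kV = 1.152e+09 + 4.0·2.71e+06 = 1.163e+09 m³/yr.
C = 904/1.163e+09 = 7.775e-07 kg/m³ = 0.0007775 mg/L = 0.7775 µg/L.

0.778 µg/L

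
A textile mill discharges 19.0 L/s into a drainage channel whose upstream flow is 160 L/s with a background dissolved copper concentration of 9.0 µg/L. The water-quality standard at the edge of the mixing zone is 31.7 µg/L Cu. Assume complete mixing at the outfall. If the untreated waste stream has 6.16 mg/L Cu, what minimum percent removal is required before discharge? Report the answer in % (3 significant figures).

19.0 L/s = 0.019 m³/s.
160 L/s = 0.16 m³/s.
9.0 µg/L = 0.009 mg/L.
31.7 µg/L = 0.0317 mg/L.
Mass balance: 0.0317·0.179 = 0.019·Cₑ + 0.16·0.009.
Cₑ = (0.005674 − 0.00144) / 0.019 = 0.2229 mg/L.
Required removal = 1 − 0.2229/6.16 = 96.38 %.

96.4 %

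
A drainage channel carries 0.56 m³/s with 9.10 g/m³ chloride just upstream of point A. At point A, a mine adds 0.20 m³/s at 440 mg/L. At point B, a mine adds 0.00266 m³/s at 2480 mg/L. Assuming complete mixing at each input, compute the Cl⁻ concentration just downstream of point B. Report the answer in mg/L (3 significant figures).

After input A: C = (0.56·9.1 + 0.2·440) / 0.76 = 122.5 mg/L.
After input B: C = (0.76·122.5 + 0.00266·2480) / 0.7627 = 130.7 mg/L.

131 mg/L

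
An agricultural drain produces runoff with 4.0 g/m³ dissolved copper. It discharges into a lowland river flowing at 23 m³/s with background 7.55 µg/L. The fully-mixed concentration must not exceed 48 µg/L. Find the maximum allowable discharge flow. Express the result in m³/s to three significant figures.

7.55 µg/L = 0.00755 mg/L.
48 µg/L = 0.048 mg/L.
Mass balance at complete mixing: C_std·(Q_w + Q_r) = Q_w·C_e + Q_r·C_b.
Rearranging, Q_w = Q_r·(C_std − C_b)/(C_e − C_std) = 23·(0.048 − 0.00755) / (4 − 0.048) = 0.2354 m³/s.

0.235 m³/s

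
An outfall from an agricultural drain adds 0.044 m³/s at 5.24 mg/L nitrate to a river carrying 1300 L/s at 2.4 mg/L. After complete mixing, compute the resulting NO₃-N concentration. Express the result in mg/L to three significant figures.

2.49 mg/L

1300 L/s = 1.3 m³/s.
By mass balance at complete mixing, C = (0.044·5.24 + 1.3·2.4) / (0.044 + 1.3) = 3.351/1.344 = 2.493 mg/L.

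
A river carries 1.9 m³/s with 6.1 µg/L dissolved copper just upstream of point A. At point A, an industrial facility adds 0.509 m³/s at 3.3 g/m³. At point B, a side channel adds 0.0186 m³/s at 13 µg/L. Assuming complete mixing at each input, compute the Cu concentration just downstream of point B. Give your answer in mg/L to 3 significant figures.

6.1 µg/L = 0.0061 mg/L.
After input A: C = (1.9·0.0061 + 0.509·3.3) / 2.409 = 0.7021 mg/L.
13 µg/L = 0.013 mg/L.
After input B: C = (2.409·0.7021 + 0.0186·0.013) / 2.428 = 0.6968 mg/L.

0.697 mg/L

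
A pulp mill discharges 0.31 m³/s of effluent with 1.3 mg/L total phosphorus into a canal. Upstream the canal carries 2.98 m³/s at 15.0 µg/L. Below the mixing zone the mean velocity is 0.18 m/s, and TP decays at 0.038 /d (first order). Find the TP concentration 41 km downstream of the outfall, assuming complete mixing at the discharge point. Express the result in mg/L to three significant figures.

0.123 mg/L

15.0 µg/L = 0.015 mg/L.
After complete mixing, C₀ = (0.31·1.3 + 2.98·0.015) / 3.29 = 0.1361 mg/L.
Travel time t = 4.1e+04 m / 0.18 m/s = 2.278e+05 s = 2.636 d.
C = 0.1361·exp(−0.038·2.636) = 0.1361·0.9047 = 0.1231 mg/L.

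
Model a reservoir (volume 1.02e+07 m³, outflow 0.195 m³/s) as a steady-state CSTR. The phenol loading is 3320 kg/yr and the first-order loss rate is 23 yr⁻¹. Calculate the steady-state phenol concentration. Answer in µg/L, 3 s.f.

Outflow Q = 0.195 m³/s × 3.156e+07 s/yr = 6.154e+06 m³/yr.
Steady-state CSTR mass balance: W = Q·C + k·V·C, so C = W/(Q + kV).
Q + kV = 6.154e+06 + 23·1.02e+07 = 2.408e+08 m³/yr.
C = 3320/2.408e+08 = 1.379e-05 kg/m³ = 0.01379 mg/L = 13.79 µg/L.

13.8 µg/L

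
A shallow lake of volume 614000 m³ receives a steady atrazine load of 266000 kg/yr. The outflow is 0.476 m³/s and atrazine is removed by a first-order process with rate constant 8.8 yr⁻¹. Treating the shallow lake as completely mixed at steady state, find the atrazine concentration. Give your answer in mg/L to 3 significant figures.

13.0 mg/L

Outflow Q = 0.476 m³/s × 3.156e+07 s/yr = 1.502e+07 m³/yr.
Steady-state CSTR mass balance: W = Q·C + k·V·C, so C = W/(Q + kV).
Q + kV = 1.502e+07 + 8.8·614000 = 2.042e+07 m³/yr.
C = 266000/2.042e+07 = 0.01302 kg/m³ = 13.02 mg/L.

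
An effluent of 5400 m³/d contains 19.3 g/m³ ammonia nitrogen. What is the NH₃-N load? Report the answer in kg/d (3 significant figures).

5400 m³/d = 0.0625 m³/s.
Mass flux = Q·C = 0.0625 m³/s × 19.3 g/m³ = 1.206 g/s.
= 1.206 g/s × 86.4 = 104.2 kg/d.

104 kg/d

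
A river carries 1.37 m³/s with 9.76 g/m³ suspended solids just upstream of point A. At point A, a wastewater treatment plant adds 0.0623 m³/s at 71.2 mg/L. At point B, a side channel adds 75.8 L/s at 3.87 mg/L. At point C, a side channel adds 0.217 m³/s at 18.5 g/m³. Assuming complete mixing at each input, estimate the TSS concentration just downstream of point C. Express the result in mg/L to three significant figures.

After input A: C = (1.37·9.76 + 0.0623·71.2) / 1.432 = 12.43 mg/L.
75.8 L/s = 0.0758 m³/s.
After input B: C = (1.432·12.43 + 0.0758·3.87) / 1.508 = 12 mg/L.
After input C: C = (1.508·12 + 0.217·18.5) / 1.725 = 12.82 mg/L.

12.8 mg/L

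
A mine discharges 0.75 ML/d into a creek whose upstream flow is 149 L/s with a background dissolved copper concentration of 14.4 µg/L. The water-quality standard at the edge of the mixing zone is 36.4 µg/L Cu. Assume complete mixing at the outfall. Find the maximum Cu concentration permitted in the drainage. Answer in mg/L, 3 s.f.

0.414 mg/L

0.75 ML/d = 0.008681 m³/s.
149 L/s = 0.149 m³/s.
14.4 µg/L = 0.0144 mg/L.
36.4 µg/L = 0.0364 mg/L.
Mass balance: 0.0364·0.1577 = 0.008681·Cₑ + 0.149·0.0144.
Cₑ = (0.00574 − 0.002146) / 0.008681 = 0.414 mg/L.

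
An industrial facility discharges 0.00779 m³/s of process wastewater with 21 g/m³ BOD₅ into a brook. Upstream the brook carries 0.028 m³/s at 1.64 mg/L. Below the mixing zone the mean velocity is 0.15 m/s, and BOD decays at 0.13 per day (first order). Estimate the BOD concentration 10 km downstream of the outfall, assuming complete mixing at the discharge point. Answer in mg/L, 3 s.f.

5.30 mg/L

After complete mixing, C₀ = (0.00779·21 + 0.028·1.64) / 0.03579 = 5.854 mg/L.
Travel time t = 1e+04 m / 0.15 m/s = 6.667e+04 s = 0.7716 d.
C = 5.854·exp(−0.13·0.7716) = 5.854·0.9046 = 5.295 mg/L.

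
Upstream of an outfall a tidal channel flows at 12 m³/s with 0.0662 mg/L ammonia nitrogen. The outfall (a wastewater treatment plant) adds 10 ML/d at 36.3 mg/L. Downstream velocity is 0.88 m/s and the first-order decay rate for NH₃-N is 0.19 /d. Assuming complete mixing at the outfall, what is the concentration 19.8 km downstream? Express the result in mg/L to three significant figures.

0.392 mg/L

10 ML/d = 0.1157 m³/s.
After complete mixing, C₀ = (0.1157·36.3 + 12·0.0662) / 12.12 = 0.4123 mg/L.
Travel time t = 1.98e+04 m / 0.88 m/s = 2.25e+04 s = 0.2604 d.
C = 0.4123·exp(−0.19·0.2604) = 0.4123·0.9517 = 0.3924 mg/L.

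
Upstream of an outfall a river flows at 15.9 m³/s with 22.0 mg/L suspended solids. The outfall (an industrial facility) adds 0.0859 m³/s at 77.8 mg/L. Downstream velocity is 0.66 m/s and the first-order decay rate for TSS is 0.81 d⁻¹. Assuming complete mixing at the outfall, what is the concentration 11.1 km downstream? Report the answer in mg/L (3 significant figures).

After complete mixing, C₀ = (0.0859·77.8 + 15.9·22) / 15.99 = 22.3 mg/L.
Travel time t = 1.11e+04 m / 0.66 m/s = 1.682e+04 s = 0.1947 d.
C = 22.3·exp(−0.81·0.1947) = 22.3·0.8541 = 19.05 mg/L.

19.0 mg/L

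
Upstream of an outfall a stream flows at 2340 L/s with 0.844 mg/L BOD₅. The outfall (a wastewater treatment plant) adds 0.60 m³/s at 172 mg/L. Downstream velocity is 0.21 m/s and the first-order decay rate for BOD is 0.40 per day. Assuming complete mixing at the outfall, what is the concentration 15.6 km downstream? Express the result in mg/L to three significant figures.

2340 L/s = 2.34 m³/s.
After complete mixing, C₀ = (0.6·172 + 2.34·0.844) / 2.94 = 35.77 mg/L.
Travel time t = 1.56e+04 m / 0.21 m/s = 7.429e+04 s = 0.8598 d.
C = 35.77·exp(−0.40·0.8598) = 35.77·0.709 = 25.36 mg/L.

25.4 mg/L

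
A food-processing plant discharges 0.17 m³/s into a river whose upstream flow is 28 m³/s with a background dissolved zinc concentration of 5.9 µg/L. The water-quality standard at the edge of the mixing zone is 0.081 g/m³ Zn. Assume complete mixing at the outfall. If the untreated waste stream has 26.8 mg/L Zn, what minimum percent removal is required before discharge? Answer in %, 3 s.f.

53.5 %

5.9 µg/L = 0.0059 mg/L.
Mass balance: 0.081·28.17 = 0.17·Cₑ + 28·0.0059.
Cₑ = (2.282 − 0.1652) / 0.17 = 12.45 mg/L.
Required removal = 1 − 12.45/26.8 = 53.54 %.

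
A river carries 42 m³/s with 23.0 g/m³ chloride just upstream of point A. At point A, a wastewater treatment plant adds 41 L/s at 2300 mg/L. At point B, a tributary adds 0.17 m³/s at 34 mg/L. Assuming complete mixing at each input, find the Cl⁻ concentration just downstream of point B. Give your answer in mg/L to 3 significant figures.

25.3 mg/L

41 L/s = 0.041 m³/s.
After input A: C = (42·23 + 0.041·2300) / 42.04 = 25.22 mg/L.
After input B: C = (42.04·25.22 + 0.17·34) / 42.21 = 25.26 mg/L.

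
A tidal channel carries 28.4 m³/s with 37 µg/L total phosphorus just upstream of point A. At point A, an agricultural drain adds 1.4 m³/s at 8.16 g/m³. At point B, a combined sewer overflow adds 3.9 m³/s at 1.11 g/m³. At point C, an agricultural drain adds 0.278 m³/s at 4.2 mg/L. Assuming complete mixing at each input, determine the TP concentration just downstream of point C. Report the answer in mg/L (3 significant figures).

0.529 mg/L

37 µg/L = 0.037 mg/L.
After input A: C = (28.4·0.037 + 1.4·8.16) / 29.8 = 0.4186 mg/L.
After input B: C = (29.8·0.4186 + 3.9·1.11) / 33.7 = 0.4986 mg/L.
After input C: C = (33.7·0.4986 + 0.278·4.2) / 33.98 = 0.5289 mg/L.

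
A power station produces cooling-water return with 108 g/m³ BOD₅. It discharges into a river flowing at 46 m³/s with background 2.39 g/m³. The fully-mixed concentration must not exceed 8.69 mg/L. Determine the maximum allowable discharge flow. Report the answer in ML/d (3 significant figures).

252 ML/d

Mass balance at complete mixing: C_std·(Q_w + Q_r) = Q_w·C_e + Q_r·C_b.
Rearranging, Q_w = Q_r·(C_std − C_b)/(C_e − C_std) = 46·(8.69 − 2.39) / (108 − 8.69) = 2.918 m³/s.
= 252.1 ML/d.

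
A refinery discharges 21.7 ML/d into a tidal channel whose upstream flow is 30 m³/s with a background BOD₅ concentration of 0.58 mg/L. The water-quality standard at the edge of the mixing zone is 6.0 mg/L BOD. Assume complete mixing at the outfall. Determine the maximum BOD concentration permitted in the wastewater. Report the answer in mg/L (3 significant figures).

21.7 ML/d = 0.2512 m³/s.
Mass balance: 6·30.25 = 0.2512·Cₑ + 30·0.58.
Cₑ = (181.5 − 17.4) / 0.2512 = 653.4 mg/L.

653 mg/L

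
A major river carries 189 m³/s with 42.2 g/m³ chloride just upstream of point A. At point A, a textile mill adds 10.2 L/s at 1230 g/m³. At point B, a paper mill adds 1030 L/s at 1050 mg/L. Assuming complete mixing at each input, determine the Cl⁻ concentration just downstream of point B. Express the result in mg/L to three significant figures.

47.7 mg/L

10.2 L/s = 0.0102 m³/s.
After input A: C = (189·42.2 + 0.0102·1230) / 189 = 42.26 mg/L.
1030 L/s = 1.03 m³/s.
After input B: C = (189·42.26 + 1.03·1050) / 190 = 47.73 mg/L.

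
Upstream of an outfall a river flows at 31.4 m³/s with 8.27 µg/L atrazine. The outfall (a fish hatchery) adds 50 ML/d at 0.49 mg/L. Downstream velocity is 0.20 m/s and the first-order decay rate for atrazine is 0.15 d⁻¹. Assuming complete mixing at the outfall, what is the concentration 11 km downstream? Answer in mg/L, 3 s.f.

0.0154 mg/L

50 ML/d = 0.5787 m³/s.
8.27 µg/L = 0.00827 mg/L.
After complete mixing, C₀ = (0.5787·0.49 + 31.4·0.00827) / 31.98 = 0.01699 mg/L.
Travel time t = 1.1e+04 m / 0.20 m/s = 5.5e+04 s = 0.6366 d.
C = 0.01699·exp(−0.15·0.6366) = 0.01699·0.9089 = 0.01544 mg/L.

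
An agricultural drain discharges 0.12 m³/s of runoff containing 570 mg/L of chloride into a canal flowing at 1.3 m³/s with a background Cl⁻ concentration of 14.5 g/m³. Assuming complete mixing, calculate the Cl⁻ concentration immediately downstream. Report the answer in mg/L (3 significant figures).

Flow-weighted mixing gives C = (0.12·570 + 1.3·14.5) / (0.12 + 1.3) = 87.25/1.42 = 61.44 mg/L.

61.4 mg/L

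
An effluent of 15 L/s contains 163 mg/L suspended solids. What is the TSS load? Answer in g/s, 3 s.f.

15 L/s = 0.015 m³/s.
Mass flux = Q·C = 0.015 m³/s × 163 g/m³ = 2.445 g/s.

2.44 g/s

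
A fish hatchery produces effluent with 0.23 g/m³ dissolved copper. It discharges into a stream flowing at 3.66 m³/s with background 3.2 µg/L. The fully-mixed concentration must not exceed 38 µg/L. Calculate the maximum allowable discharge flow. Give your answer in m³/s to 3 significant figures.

3.2 µg/L = 0.0032 mg/L.
38 µg/L = 0.038 mg/L.
Mass balance at complete mixing: C_std·(Q_w + Q_r) = Q_w·C_e + Q_r·C_b.
Rearranging, Q_w = Q_r·(C_std − C_b)/(C_e − C_std) = 3.66·(0.038 − 0.0032) / (0.23 − 0.038) = 0.6634 m³/s.

0.663 m³/s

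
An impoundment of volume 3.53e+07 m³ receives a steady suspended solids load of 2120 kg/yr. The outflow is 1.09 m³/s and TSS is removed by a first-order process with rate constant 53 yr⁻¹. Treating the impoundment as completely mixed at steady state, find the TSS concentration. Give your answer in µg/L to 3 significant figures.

Outflow Q = 1.09 m³/s × 3.156e+07 s/yr = 3.44e+07 m³/yr.
Steady-state CSTR mass balance: W = Q·C + k·V·C, so C = W/(Q + kV).
Q + kV = 3.44e+07 + 53·3.53e+07 = 1.905e+09 m³/yr.
C = 2120/1.905e+09 = 1.113e-06 kg/m³ = 0.001113 mg/L = 1.113 µg/L.

1.11 µg/L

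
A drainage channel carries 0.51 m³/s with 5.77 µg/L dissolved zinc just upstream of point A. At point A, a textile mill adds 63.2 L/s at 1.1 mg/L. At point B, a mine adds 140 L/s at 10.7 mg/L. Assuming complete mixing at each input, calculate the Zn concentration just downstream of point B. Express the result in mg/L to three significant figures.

5.77 µg/L = 0.00577 mg/L.
63.2 L/s = 0.0632 m³/s.
After input A: C = (0.51·0.00577 + 0.0632·1.1) / 0.5732 = 0.1264 mg/L.
140 L/s = 0.14 m³/s.
After input B: C = (0.5732·0.1264 + 0.14·10.7) / 0.7132 = 2.202 mg/L.

2.20 mg/L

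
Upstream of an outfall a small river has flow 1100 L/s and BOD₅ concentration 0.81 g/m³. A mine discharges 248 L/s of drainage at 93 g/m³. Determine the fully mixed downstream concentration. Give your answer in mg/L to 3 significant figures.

17.8 mg/L

248 L/s = 0.248 m³/s.
1100 L/s = 1.1 m³/s.
Conservation of mass across the mixing zone: C = (0.248·93 + 1.1·0.81) / (0.248 + 1.1) = 23.96/1.348 = 17.77 mg/L.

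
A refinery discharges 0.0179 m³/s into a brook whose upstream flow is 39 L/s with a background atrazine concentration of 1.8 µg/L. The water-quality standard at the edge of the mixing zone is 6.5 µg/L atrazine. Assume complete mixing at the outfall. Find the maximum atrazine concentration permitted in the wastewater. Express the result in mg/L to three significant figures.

39 L/s = 0.039 m³/s.
1.8 µg/L = 0.0018 mg/L.
6.5 µg/L = 0.0065 mg/L.
Mass balance: 0.0065·0.0569 = 0.0179·Cₑ + 0.039·0.0018.
Cₑ = (0.0003699 − 7.02e-05) / 0.0179 = 0.01674 mg/L.

0.0167 mg/L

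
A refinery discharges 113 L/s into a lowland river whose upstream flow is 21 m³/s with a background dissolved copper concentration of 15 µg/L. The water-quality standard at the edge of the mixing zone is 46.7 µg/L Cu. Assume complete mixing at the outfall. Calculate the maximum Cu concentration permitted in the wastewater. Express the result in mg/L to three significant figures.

5.94 mg/L

113 L/s = 0.113 m³/s.
15 µg/L = 0.015 mg/L.
46.7 µg/L = 0.0467 mg/L.
Mass balance: 0.0467·21.11 = 0.113·Cₑ + 21·0.015.
Cₑ = (0.986 − 0.315) / 0.113 = 5.938 mg/L.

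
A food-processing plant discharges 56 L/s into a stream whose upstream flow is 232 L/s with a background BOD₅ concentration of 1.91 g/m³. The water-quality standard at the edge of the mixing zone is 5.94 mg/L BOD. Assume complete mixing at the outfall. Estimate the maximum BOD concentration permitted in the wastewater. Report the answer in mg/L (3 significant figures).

22.6 mg/L

56 L/s = 0.056 m³/s.
232 L/s = 0.232 m³/s.
Mass balance: 5.94·0.288 = 0.056·Cₑ + 0.232·1.91.
Cₑ = (1.711 − 0.4431) / 0.056 = 22.64 mg/L.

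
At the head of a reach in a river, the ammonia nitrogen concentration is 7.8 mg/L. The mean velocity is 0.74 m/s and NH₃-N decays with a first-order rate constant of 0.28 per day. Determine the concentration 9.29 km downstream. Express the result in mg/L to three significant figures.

7.49 mg/L

Travel time t = 9.29 km / 0.74 m/s = 9290/0.74 = 1.255e+04 s = 0.1453 d.
First-order decay: C = 7.8·exp(−0.28·0.1453) = 7.8·0.9601 = 7.489 mg/L.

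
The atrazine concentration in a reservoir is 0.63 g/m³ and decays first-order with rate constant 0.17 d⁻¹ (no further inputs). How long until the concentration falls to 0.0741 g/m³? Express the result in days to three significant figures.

12.6 d

t = ln(C₀/C)/k = ln(0.63/0.0741)/0.17 = 2.14/0.17 = 12.59 d.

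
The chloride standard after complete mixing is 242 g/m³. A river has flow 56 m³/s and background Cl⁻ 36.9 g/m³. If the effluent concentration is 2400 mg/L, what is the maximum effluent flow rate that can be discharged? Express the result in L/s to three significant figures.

5320 L/s

Mass balance at complete mixing: C_std·(Q_w + Q_r) = Q_w·C_e + Q_r·C_b.
Rearranging, Q_w = Q_r·(C_std − C_b)/(C_e − C_std) = 56·(242 − 36.9) / (2400 − 242) = 5.322 m³/s.
= 5322 L/s.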